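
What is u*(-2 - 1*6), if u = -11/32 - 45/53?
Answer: 2023/212 ≈ 9.5424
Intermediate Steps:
u = -2023/1696 (u = -11*1/32 - 45*1/53 = -11/32 - 45/53 = -2023/1696 ≈ -1.1928)
u*(-2 - 1*6) = -2023*(-2 - 1*6)/1696 = -2023*(-2 - 6)/1696 = -2023/1696*(-8) = 2023/212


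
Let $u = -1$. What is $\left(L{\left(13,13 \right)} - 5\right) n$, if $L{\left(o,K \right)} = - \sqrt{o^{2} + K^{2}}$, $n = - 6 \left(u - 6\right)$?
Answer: $-210 - 546 \sqrt{2} \approx -982.16$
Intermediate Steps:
$n = 42$ ($n = - 6 \left(-1 - 6\right) = \left(-6\right) \left(-7\right) = 42$)
$L{\left(o,K \right)} = - \sqrt{K^{2} + o^{2}}$
$\left(L{\left(13,13 \right)} - 5\right) n = \left(- \sqrt{13^{2} + 13^{2}} - 5\right) 42 = \left(- \sqrt{169 + 169} - 5\right) 42 = \left(- \sqrt{338} - 5\right) 42 = \left(- 13 \sqrt{2} - 5\right) 42 = \left(-5 - 13 \sqrt{2}\right) 42 = -210 - 546 \sqrt{2}$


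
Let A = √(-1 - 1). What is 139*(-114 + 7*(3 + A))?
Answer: -12927 + 973*I*√2 ≈ -12927.0 + 1376.0*I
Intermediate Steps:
A = I*√2 (A = √(-2) = I*√2 ≈ 1.4142*I)
139*(-114 + 7*(3 + A)) = 139*(-114 + 7*(3 + I*√2)) = 139*(-114 + (21 + 7*I*√2)) = 139*(-93 + 7*I*√2) = -12927 + 973*I*√2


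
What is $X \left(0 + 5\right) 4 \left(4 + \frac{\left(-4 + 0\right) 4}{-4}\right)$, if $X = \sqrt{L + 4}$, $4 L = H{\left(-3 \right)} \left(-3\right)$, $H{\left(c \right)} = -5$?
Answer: $80 \sqrt{31} \approx 445.42$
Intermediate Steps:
$L = \frac{15}{4}$ ($L = \frac{\left(-5\right) \left(-3\right)}{4} = \frac{1}{4} \cdot 15 = \frac{15}{4} \approx 3.75$)
$X = \frac{\sqrt{31}}{2}$ ($X = \sqrt{\frac{15}{4} + 4} = \sqrt{\frac{31}{4}} = \frac{\sqrt{31}}{2} \approx 2.7839$)
$X \left(0 + 5\right) 4 \left(4 + \frac{\left(-4 + 0\right) 4}{-4}\right) = \frac{\sqrt{31}}{2} \left(0 + 5\right) 4 \left(4 + \frac{\left(-4 + 0\right) 4}{-4}\right) = \frac{\sqrt{31}}{2} \cdot 5 \cdot 4 \left(4 + \left(-4\right) 4 \left(- \frac{1}{4}\right)\right) = \frac{\sqrt{31}}{2} \cdot 20 \left(4 - -4\right) = 10 \sqrt{31} \left(4 + 4\right) = 10 \sqrt{31} \cdot 8 = 80 \sqrt{31}$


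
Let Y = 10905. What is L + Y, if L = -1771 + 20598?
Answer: 29732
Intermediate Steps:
L = 18827
L + Y = 18827 + 10905 = 29732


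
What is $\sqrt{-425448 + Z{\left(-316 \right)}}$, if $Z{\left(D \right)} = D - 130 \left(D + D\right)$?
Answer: $2 i \sqrt{85901} \approx 586.18 i$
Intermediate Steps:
$Z{\left(D \right)} = - 259 D$ ($Z{\left(D \right)} = D - 130 \cdot 2 D = D - 260 D = - 259 D$)
$\sqrt{-425448 + Z{\left(-316 \right)}} = \sqrt{-425448 - -81844} = \sqrt{-425448 + 81844} = \sqrt{-343604} = 2 i \sqrt{85901}$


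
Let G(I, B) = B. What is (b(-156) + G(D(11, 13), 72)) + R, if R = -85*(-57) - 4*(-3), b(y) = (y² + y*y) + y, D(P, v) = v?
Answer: 53445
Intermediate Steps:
b(y) = y + 2*y² (b(y) = (y² + y²) + y = 2*y² + y = y + 2*y²)
R = 4857 (R = 4845 + 12 = 4857)
(b(-156) + G(D(11, 13), 72)) + R = (-156*(1 + 2*(-156)) + 72) + 4857 = (-156*(1 - 312) + 72) + 4857 = (-156*(-311) + 72) + 4857 = (48516 + 72) + 4857 = 48588 + 4857 = 53445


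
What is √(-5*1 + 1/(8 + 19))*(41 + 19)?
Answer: 20*I*√402/3 ≈ 133.67*I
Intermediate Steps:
√(-5*1 + 1/(8 + 19))*(41 + 19) = √(-5 + 1/27)*60 = √(-134/27)*60 = (I*√402/9)*60 = 20*I*√402/3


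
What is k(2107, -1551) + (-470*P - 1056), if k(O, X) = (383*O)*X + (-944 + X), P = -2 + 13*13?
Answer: -1251709572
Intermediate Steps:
P = 167 (P = -2 + 169 = 167)
k(O, X) = -944 + X + 383*O*X (k(O, X) = 383*O*X + (-944 + X) = -944 + X + 383*O*X)
k(2107, -1551) + (-470*P - 1056) = (-944 - 1551 + 383*2107*(-1551)) + (-470*167 - 1056) = (-944 - 1551 - 1251627531) + (-78490 - 1056) = -1251630026 - 79546 = -1251709572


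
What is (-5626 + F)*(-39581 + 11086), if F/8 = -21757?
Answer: 5120038590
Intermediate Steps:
F = -174056 (F = 8*(-21757) = -174056)
(-5626 + F)*(-39581 + 11086) = (-5626 - 174056)*(-39581 + 11086) = -179682*(-28495) = 5120038590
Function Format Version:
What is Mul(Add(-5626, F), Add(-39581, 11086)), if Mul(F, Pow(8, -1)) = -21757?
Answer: 5120038590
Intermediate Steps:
F = -174056 (F = Mul(8, -21757) = -174056)
Mul(Add(-5626, F), Add(-39581, 11086)) = Mul(Add(-5626, -174056), Add(-39581, 11086)) = Mul(-179682, -28495) = 5120038590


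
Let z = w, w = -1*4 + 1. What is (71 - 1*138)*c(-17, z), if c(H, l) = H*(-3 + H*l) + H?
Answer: 55811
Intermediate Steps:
w = -3 (w = -4 + 1 = -3)
z = -3
c(H, l) = H + H*(-3 + H*l)
(71 - 1*138)*c(-17, z) = (71 - 1*138)*(-17*(-2 - 17*(-3))) = (71 - 138)*(-17*(-2 + 51)) = -(-1139)*49 = -67*(-833) = 55811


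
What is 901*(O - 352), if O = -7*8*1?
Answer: -367608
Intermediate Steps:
O = -56 (O = -56*1 = -56)
901*(O - 352) = 901*(-56 - 352) = 901*(-408) = -367608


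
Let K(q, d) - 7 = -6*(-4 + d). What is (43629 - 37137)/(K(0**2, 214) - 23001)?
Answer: -3246/12127 ≈ -0.26767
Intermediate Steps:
K(q, d) = 31 - 6*d (K(q, d) = 7 - 6*(-4 + d) = 7 + (24 - 6*d) = 31 - 6*d)
(43629 - 37137)/(K(0**2, 214) - 23001) = (43629 - 37137)/((31 - 6*214) - 23001) = 6492/((31 - 1284) - 23001) = 6492/(-1253 - 23001) = 6492/(-24254) = 6492*(-1/24254) = -3246/12127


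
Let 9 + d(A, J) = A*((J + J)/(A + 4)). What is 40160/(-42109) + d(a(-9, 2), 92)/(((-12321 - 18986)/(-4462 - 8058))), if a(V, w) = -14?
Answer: 129805794328/1318306463 ≈ 98.464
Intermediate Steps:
d(A, J) = -9 + 2*A*J/(4 + A) (d(A, J) = -9 + A*((J + J)/(A + 4)) = -9 + A*((2*J)/(4 + A)) = -9 + A*(2*J/(4 + A)) = -9 + 2*A*J/(4 + A))
40160/(-42109) + d(a(-9, 2), 92)/(((-12321 - 18986)/(-4462 - 8058))) = 40160/(-42109) + ((-36 - 9*(-14) + 2*(-14)*92)/(4 - 14))/(((-12321 - 18986)/(-4462 - 8058))) = 40160*(-1/42109) + ((-36 + 126 - 2576)/(-10))/((-31307/(-12520))) = -40160/42109 + (-1/10*(-2486))/((-31307*(-1/12520))) = -40160/42109 + 1243/(5*(31307/12520)) = -40160/42109 + (1243/5)*(12520/31307) = -40160/42109 + 3112472/31307 = 129805794328/1318306463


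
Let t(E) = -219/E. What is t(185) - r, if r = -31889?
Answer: 5899246/185 ≈ 31888.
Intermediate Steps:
t(185) - r = -219/185 - 1*(-31889) = -219*1/185 + 31889 = -219/185 + 31889 = 5899246/185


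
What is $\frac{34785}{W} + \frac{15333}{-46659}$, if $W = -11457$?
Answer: $- \frac{66618648}{19798969} \approx -3.3648$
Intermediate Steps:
$\frac{34785}{W} + \frac{15333}{-46659} = \frac{34785}{-11457} + \frac{15333}{-46659} = 34785 \left(- \frac{1}{11457}\right) + 15333 \left(- \frac{1}{46659}\right) = - \frac{3865}{1273} - \frac{5111}{15553} = - \frac{66618648}{19798969}$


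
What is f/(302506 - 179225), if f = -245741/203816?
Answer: -245741/25126640296 ≈ -9.7801e-6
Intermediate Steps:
f = -245741/203816 (f = -245741*1/203816 = -245741/203816 ≈ -1.2057)
f/(302506 - 179225) = -245741/(203816*(302506 - 179225)) = -245741/203816/123281 = -245741/203816*1/123281 = -245741/25126640296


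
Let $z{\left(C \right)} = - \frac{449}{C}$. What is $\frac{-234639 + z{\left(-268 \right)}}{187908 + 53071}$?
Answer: $- \frac{62882803}{64582372} \approx -0.97368$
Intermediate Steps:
$\frac{-234639 + z{\left(-268 \right)}}{187908 + 53071} = \frac{-234639 - \frac{449}{-268}}{187908 + 53071} = \frac{-234639 - - \frac{449}{268}}{240979} = \left(-234639 + \frac{449}{268}\right) \frac{1}{240979} = \left(- \frac{62882803}{268}\right) \frac{1}{240979} = - \frac{62882803}{64582372}$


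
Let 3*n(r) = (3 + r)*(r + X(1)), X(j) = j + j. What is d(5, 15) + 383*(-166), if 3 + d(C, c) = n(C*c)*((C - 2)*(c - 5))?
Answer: -3521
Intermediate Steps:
X(j) = 2*j
n(r) = (2 + r)*(3 + r)/3 (n(r) = ((3 + r)*(r + 2*1))/3 = ((3 + r)*(r + 2))/3 = ((3 + r)*(2 + r))/3 = ((2 + r)*(3 + r))/3 = (2 + r)*(3 + r)/3)
d(C, c) = -3 + (-5 + c)*(-2 + C)*(2 + C**2*c**2/3 + 5*C*c/3) (d(C, c) = -3 + (2 + (C*c)**2/3 + 5*(C*c)/3)*((C - 2)*(c - 5)) = -3 + (2 + (C**2*c**2)/3 + 5*C*c/3)*((-2 + C)*(-5 + c)) = -3 + (2 + C**2*c**2/3 + 5*C*c/3)*((-5 + c)*(-2 + C)) = -3 + (-5 + c)*(-2 + C)*(2 + C**2*c**2/3 + 5*C*c/3))
d(5, 15) + 383*(-166) = (17 - 10*5 - 4*15 + 5*5**2*15**2 - 25/3*15*5**2 - 10/3*5*15**2 - 5/3*5**3*15**2 - 2/3*5**2*15**3 + (1/3)*5**3*15**3 + (56/3)*5*15) + 383*(-166) = (17 - 50 - 60 + 5*25*225 - 25/3*15*25 - 10/3*5*225 - 5/3*125*225 - 2/3*25*3375 + (1/3)*125*3375 + 1400) - 63578 = (17 - 50 - 60 + 28125 - 3125 - 3750 - 46875 - 56250 + 140625 + 1400) - 63578 = 60057 - 63578 = -3521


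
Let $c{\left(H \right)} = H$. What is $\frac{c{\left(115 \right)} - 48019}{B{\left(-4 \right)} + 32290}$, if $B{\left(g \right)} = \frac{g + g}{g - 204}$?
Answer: $- \frac{415168}{279847} \approx -1.4836$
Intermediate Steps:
$B{\left(g \right)} = \frac{2 g}{-204 + g}$
$\frac{c{\left(115 \right)} - 48019}{B{\left(-4 \right)} + 32290} = \frac{115 - 48019}{2 \left(-4\right) \frac{1}{-204 - 4} + 32290} = - \frac{47904}{2 \left(-4\right) \frac{1}{-208} + 32290} = - \frac{47904}{2 \left(-4\right) \left(- \frac{1}{208}\right) + 32290} = - \frac{47904}{\frac{1}{26} + 32290} = - \frac{47904}{\frac{839541}{26}} = \left(-47904\right) \frac{26}{839541} = - \frac{415168}{279847}$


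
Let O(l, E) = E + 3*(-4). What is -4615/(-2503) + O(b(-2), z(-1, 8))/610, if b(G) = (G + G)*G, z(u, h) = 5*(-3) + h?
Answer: 2767593/1526830 ≈ 1.8126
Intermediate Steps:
z(u, h) = -15 + h
b(G) = 2*G² (b(G) = (2*G)*G = 2*G²)
O(l, E) = -12 + E (O(l, E) = E - 12 = -12 + E)
-4615/(-2503) + O(b(-2), z(-1, 8))/610 = -4615/(-2503) + (-12 + (-15 + 8))/610 = -4615*(-1/2503) + (-12 - 7)*(1/610) = 4615/2503 - 19*1/610 = 4615/2503 - 19/610 = 2767593/1526830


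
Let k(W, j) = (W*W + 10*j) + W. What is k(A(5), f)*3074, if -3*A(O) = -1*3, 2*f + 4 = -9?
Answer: -193662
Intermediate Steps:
f = -13/2 (f = -2 + (½)*(-9) = -2 - 9/2 = -13/2 ≈ -6.5000)
A(O) = 1 (A(O) = -(-1)*3/3 = -⅓*(-3) = 1)
k(W, j) = W + W² + 10*j (k(W, j) = (W² + 10*j) + W = W + W² + 10*j)
k(A(5), f)*3074 = (1 + 1² + 10*(-13/2))*3074 = (1 + 1 - 65)*3074 = -63*3074 = -193662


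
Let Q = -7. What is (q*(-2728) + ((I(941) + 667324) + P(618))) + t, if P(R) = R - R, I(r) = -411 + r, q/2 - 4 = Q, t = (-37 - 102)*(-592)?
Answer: 766510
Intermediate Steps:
t = 82288 (t = -139*(-592) = 82288)
q = -6 (q = 8 + 2*(-7) = 8 - 14 = -6)
P(R) = 0
(q*(-2728) + ((I(941) + 667324) + P(618))) + t = (-6*(-2728) + (((-411 + 941) + 667324) + 0)) + 82288 = (16368 + ((530 + 667324) + 0)) + 82288 = (16368 + (667854 + 0)) + 82288 = (16368 + 667854) + 82288 = 684222 + 82288 = 766510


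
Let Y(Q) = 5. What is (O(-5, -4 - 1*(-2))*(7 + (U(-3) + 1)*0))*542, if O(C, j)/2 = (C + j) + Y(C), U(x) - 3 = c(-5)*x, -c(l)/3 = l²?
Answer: -15176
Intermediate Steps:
c(l) = -3*l²
U(x) = 3 - 75*x (U(x) = 3 + (-3*(-5)²)*x = 3 + (-3*25)*x = 3 - 75*x)
O(C, j) = 10 + 2*C + 2*j (O(C, j) = 2*((C + j) + 5) = 2*(5 + C + j) = 10 + 2*C + 2*j)
(O(-5, -4 - 1*(-2))*(7 + (U(-3) + 1)*0))*542 = ((10 + 2*(-5) + 2*(-4 - 1*(-2)))*(7 + ((3 - 75*(-3)) + 1)*0))*542 = ((10 - 10 + 2*(-4 + 2))*(7 + ((3 + 225) + 1)*0))*542 = ((10 - 10 + 2*(-2))*(7 + (228 + 1)*0))*542 = ((10 - 10 - 4)*(7 + 229*0))*542 = -4*(7 + 0)*542 = -4*7*542 = -28*542 = -15176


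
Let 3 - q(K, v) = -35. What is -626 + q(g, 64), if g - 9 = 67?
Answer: -588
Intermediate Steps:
g = 76 (g = 9 + 67 = 76)
q(K, v) = 38 (q(K, v) = 3 - 1*(-35) = 3 + 35 = 38)
-626 + q(g, 64) = -626 + 38 = -588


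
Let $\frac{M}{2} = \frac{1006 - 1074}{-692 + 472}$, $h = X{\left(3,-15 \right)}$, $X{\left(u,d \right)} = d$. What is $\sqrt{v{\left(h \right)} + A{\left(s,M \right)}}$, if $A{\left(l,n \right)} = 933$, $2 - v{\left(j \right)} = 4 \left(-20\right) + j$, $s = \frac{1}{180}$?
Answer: $\sqrt{1030} \approx 32.094$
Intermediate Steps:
$s = \frac{1}{180} \approx 0.0055556$
$h = -15$
$M = \frac{34}{55}$ ($M = 2 \frac{1006 - 1074}{-692 + 472} = 2 \left(- \frac{68}{-220}\right) = 2 \left(\left(-68\right) \left(- \frac{1}{220}\right)\right) = 2 \cdot \frac{17}{55} = \frac{34}{55} \approx 0.61818$)
$v{\left(j \right)} = 82 - j$ ($v{\left(j \right)} = 2 - \left(4 \left(-20\right) + j\right) = 2 - \left(-80 + j\right) = 82 - j$)
$\sqrt{v{\left(h \right)} + A{\left(s,M \right)}} = \sqrt{\left(82 - -15\right) + 933} = \sqrt{\left(82 + 15\right) + 933} = \sqrt{97 + 933} = \sqrt{1030}$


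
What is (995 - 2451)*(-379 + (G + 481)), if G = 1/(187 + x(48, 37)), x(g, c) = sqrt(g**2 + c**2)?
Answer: -290506489/1956 + 91*sqrt(3673)/1956 ≈ -1.4852e+5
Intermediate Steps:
x(g, c) = sqrt(c**2 + g**2)
G = 1/(187 + sqrt(3673)) (G = 1/(187 + sqrt(37**2 + 48**2)) = 1/(187 + sqrt(1369 + 2304)) = 1/(187 + sqrt(3673)) ≈ 0.0040387)
(995 - 2451)*(-379 + (G + 481)) = (995 - 2451)*(-379 + ((187/31296 - sqrt(3673)/31296) + 481)) = -1456*(-379 + (15053563/31296 - sqrt(3673)/31296)) = -1456*(3192379/31296 - sqrt(3673)/31296) = -290506489/1956 + 91*sqrt(3673)/1956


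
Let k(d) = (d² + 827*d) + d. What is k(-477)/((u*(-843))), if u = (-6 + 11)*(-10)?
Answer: -55809/14050 ≈ -3.9722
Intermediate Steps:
k(d) = d² + 828*d
u = -50 (u = 5*(-10) = -50)
k(-477)/((u*(-843))) = (-477*(828 - 477))/((-50*(-843))) = -477*351/42150 = -167427*1/42150 = -55809/14050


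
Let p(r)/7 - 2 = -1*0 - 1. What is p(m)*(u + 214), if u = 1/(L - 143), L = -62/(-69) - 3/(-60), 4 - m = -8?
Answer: 293644778/196031 ≈ 1498.0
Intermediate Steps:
m = 12 (m = 4 - 1*(-8) = 4 + 8 = 12)
p(r) = 7 (p(r) = 14 + 7*(-1*0 - 1) = 14 + 7*(0 - 1) = 14 + 7*(-1) = 14 - 7 = 7)
L = 1309/1380 (L = -62*(-1/69) - 3*(-1/60) = 62/69 + 1/20 = 1309/1380 ≈ 0.94855)
u = -1380/196031 (u = 1/(1309/1380 - 143) = 1/(-196031/1380) = -1380/196031 ≈ -0.0070397)
p(m)*(u + 214) = 7*(-1380/196031 + 214) = 7*(41949254/196031) = 293644778/196031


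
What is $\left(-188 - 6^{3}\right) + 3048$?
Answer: $2644$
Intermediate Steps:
$\left(-188 - 6^{3}\right) + 3048 = \left(-188 - 216\right) + 3048 = -404 + 3048 = 2644$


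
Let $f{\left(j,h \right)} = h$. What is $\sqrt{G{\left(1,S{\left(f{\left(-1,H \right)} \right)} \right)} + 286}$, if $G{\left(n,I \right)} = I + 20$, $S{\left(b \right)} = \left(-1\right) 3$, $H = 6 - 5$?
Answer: $\sqrt{303} \approx 17.407$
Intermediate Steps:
$H = 1$ ($H = 6 - 5 = 1$)
$S{\left(b \right)} = -3$
$G{\left(n,I \right)} = 20 + I$
$\sqrt{G{\left(1,S{\left(f{\left(-1,H \right)} \right)} \right)} + 286} = \sqrt{\left(20 - 3\right) + 286} = \sqrt{17 + 286} = \sqrt{303}$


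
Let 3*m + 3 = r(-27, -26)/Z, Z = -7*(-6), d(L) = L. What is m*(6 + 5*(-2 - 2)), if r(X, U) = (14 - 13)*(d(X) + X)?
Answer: 20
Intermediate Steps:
Z = 42
r(X, U) = 2*X (r(X, U) = (14 - 13)*(X + X) = 1*(2*X) = 2*X)
m = -10/7 (m = -1 + ((2*(-27))/42)/3 = -1 + (-54*1/42)/3 = -1 + (⅓)*(-9/7) = -1 - 3/7 = -10/7 ≈ -1.4286)
m*(6 + 5*(-2 - 2)) = -10*(6 + 5*(-2 - 2))/7 = -10*(6 + 5*(-4))/7 = -10*(6 - 20)/7 = -10/7*(-14) = 20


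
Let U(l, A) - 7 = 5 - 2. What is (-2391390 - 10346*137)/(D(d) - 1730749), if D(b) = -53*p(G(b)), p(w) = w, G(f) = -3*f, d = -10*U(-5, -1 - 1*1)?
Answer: 3808792/1746649 ≈ 2.1806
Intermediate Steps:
U(l, A) = 10 (U(l, A) = 7 + (5 - 2) = 7 + 3 = 10)
d = -100 (d = -10*10 = -100)
D(b) = 159*b (D(b) = -(-159)*b = 159*b)
(-2391390 - 10346*137)/(D(d) - 1730749) = (-2391390 - 10346*137)/(159*(-100) - 1730749) = (-2391390 - 1417402)/(-15900 - 1730749) = -3808792/(-1746649) = -3808792*(-1/1746649) = 3808792/1746649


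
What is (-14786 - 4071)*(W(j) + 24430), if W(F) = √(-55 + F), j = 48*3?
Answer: -460676510 - 18857*√89 ≈ -4.6085e+8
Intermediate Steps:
j = 144
(-14786 - 4071)*(W(j) + 24430) = (-14786 - 4071)*(√(-55 + 144) + 24430) = -18857*(√89 + 24430) = -18857*(24430 + √89) = -460676510 - 18857*√89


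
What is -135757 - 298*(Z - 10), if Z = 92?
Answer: -160193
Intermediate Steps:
-135757 - 298*(Z - 10) = -135757 - 298*(92 - 10) = -135757 - 298*82 = -135757 - 1*24436 = -135757 - 24436 = -160193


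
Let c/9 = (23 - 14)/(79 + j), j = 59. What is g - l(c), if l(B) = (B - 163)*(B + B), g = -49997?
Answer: -52695109/1058 ≈ -49806.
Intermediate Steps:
c = 27/46 (c = 9*((23 - 14)/(79 + 59)) = 9*(9/138) = 9*(9*(1/138)) = 9*(3/46) = 27/46 ≈ 0.58696)
l(B) = 2*B*(-163 + B) (l(B) = (-163 + B)*(2*B) = 2*B*(-163 + B))
g - l(c) = -49997 - 2*27*(-163 + 27/46)/46 = -49997 - 2*27*(-7471)/(46*46) = -49997 - 1*(-201717/1058) = -49997 + 201717/1058 = -52695109/1058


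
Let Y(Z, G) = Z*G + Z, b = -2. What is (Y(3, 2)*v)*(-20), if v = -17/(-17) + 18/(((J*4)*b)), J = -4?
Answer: -1125/4 ≈ -281.25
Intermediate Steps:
v = 25/16 (v = -17/(-17) + 18/((-4*4*(-2))) = -17*(-1/17) + 18/((-16*(-2))) = 1 + 18/32 = 1 + 18*(1/32) = 1 + 9/16 = 25/16 ≈ 1.5625)
Y(Z, G) = Z + G*Z (Y(Z, G) = G*Z + Z = Z + G*Z)
(Y(3, 2)*v)*(-20) = ((3*(1 + 2))*(25/16))*(-20) = ((3*3)*(25/16))*(-20) = (9*(25/16))*(-20) = (225/16)*(-20) = -1125/4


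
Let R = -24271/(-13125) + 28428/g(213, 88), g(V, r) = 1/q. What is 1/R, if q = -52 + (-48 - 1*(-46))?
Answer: -13125/20148320729 ≈ -6.5142e-7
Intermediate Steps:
q = -54 (q = -52 + (-48 + 46) = -52 - 2 = -54)
g(V, r) = -1/54 (g(V, r) = 1/(-54) = -1/54)
R = -20148320729/13125 (R = -24271/(-13125) + 28428/(-1/54) = -24271*(-1/13125) + 28428*(-54) = 24271/13125 - 1535112 = -20148320729/13125 ≈ -1.5351e+6)
1/R = 1/(-20148320729/13125) = -13125/20148320729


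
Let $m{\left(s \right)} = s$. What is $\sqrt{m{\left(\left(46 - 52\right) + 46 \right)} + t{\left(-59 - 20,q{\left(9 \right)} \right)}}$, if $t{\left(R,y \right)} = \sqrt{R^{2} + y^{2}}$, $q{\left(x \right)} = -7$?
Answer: $\sqrt{40 + \sqrt{6290}} \approx 10.923$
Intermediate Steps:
$\sqrt{m{\left(\left(46 - 52\right) + 46 \right)} + t{\left(-59 - 20,q{\left(9 \right)} \right)}} = \sqrt{\left(\left(46 - 52\right) + 46\right) + \sqrt{\left(-59 - 20\right)^{2} + \left(-7\right)^{2}}} = \sqrt{\left(-6 + 46\right) + \sqrt{\left(-79\right)^{2} + 49}} = \sqrt{40 + \sqrt{6241 + 49}} = \sqrt{40 + \sqrt{6290}}$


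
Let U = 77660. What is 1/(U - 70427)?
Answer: 1/7233 ≈ 0.00013826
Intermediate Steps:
1/(U - 70427) = 1/(77660 - 70427) = 1/7233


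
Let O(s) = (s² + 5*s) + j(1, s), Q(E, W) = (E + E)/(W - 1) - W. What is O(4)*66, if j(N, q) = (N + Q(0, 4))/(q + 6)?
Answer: 11781/5 ≈ 2356.2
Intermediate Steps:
Q(E, W) = -W + 2*E/(-1 + W) (Q(E, W) = (2*E)/(-1 + W) - W = 2*E/(-1 + W) - W = -W + 2*E/(-1 + W))
j(N, q) = (-4 + N)/(6 + q) (j(N, q) = (N + (4 - 1*4² + 2*0)/(-1 + 4))/(q + 6) = (N + (4 - 1*16 + 0)/3)/(6 + q) = (N + (4 - 16 + 0)/3)/(6 + q) = (N + (⅓)*(-12))/(6 + q) = (N - 4)/(6 + q) = (-4 + N)/(6 + q))
O(s) = s² - 3/(6 + s) + 5*s (O(s) = (s² + 5*s) + (-4 + 1)/(6 + s) = (s² + 5*s) - 3/(6 + s) = s² - 3/(6 + s) + 5*s)
O(4)*66 = ((-3 + 4*(5 + 4)*(6 + 4))/(6 + 4))*66 = ((-3 + 4*9*10)/10)*66 = ((-3 + 360)/10)*66 = ((⅒)*357)*66 = (357/10)*66 = 11781/5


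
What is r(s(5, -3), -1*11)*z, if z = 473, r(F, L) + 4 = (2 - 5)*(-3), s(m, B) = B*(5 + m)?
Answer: 2365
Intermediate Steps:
r(F, L) = 5 (r(F, L) = -4 + (2 - 5)*(-3) = -4 - 3*(-3) = -4 + 9 = 5)
r(s(5, -3), -1*11)*z = 5*473 = 2365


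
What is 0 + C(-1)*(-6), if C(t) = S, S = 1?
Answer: -6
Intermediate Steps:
C(t) = 1
0 + C(-1)*(-6) = 0 + 1*(-6) = 0 - 6 = -6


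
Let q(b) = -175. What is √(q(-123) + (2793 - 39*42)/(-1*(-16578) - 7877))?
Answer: 4*I*√139555/113 ≈ 13.224*I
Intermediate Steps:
√(q(-123) + (2793 - 39*42)/(-1*(-16578) - 7877)) = √(-175 + (2793 - 39*42)/(-1*(-16578) - 7877)) = √(-175 + (2793 - 1638)/(16578 - 7877)) = √(-175 + 1155/8701) = √(-175 + 1155*(1/8701)) = √(-175 + 15/113) = √(-19760/113) = 4*I*√139555/113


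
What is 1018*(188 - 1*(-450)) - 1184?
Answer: 648300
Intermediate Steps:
1018*(188 - 1*(-450)) - 1184 = 1018*(188 + 450) - 1184 = 1018*638 - 1184 = 649484 - 1184 = 648300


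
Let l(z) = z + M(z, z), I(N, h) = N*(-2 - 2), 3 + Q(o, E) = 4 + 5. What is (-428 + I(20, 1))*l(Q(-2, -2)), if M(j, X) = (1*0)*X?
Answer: -3048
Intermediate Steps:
M(j, X) = 0 (M(j, X) = 0*X = 0)
Q(o, E) = 6 (Q(o, E) = -3 + (4 + 5) = -3 + 9 = 6)
I(N, h) = -4*N (I(N, h) = N*(-4) = -4*N)
l(z) = z (l(z) = z + 0 = z)
(-428 + I(20, 1))*l(Q(-2, -2)) = (-428 - 4*20)*6 = (-428 - 80)*6 = -508*6 = -3048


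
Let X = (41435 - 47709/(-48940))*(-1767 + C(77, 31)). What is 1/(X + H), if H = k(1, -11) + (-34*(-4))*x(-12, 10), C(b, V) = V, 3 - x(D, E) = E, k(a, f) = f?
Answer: -12235/880110230611 ≈ -1.3902e-8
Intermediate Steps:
x(D, E) = 3 - E
X = -880098448306/12235 (X = (41435 - 47709/(-48940))*(-1767 + 31) = (41435 - 47709*(-1/48940))*(-1736) = (41435 + 47709/48940)*(-1736) = (2027876609/48940)*(-1736) = -880098448306/12235 ≈ -7.1933e+7)
H = -963 (H = -11 + (-34*(-4))*(3 - 1*10) = -11 + 136*(3 - 10) = -11 + 136*(-7) = -11 - 952 = -963)
1/(X + H) = 1/(-880098448306/12235 - 963) = 1/(-880110230611/12235) = -12235/880110230611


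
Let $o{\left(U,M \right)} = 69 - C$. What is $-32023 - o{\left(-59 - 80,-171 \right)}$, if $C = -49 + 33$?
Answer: $-32108$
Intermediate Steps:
$C = -16$
$o{\left(U,M \right)} = 85$ ($o{\left(U,M \right)} = 69 - -16 = 69 + 16 = 85$)
$-32023 - o{\left(-59 - 80,-171 \right)} = -32023 - 85 = -32108$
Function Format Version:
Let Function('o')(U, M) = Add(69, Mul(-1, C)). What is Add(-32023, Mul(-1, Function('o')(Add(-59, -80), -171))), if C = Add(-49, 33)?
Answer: -32108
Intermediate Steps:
C = -16
Function('o')(U, M) = 85 (Function('o')(U, M) = Add(69, Mul(-1, -16)) = Add(69, 16) = 85)
Add(-32023, Mul(-1, Function('o')(Add(-59, -80), -171))) = Add(-32023, Mul(-1, 85)) = Add(-32023, -85) = -32108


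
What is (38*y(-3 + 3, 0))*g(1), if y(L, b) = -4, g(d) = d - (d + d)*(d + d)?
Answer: 456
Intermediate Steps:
g(d) = d - 4*d**2 (g(d) = d - 2*d*2*d = d - 4*d**2)
(38*y(-3 + 3, 0))*g(1) = (38*(-4))*(1*(1 - 4*1)) = -152*(1 - 4) = -152*(-3) = 456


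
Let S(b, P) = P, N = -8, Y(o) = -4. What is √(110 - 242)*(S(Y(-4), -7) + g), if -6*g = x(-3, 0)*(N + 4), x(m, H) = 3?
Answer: -10*I*√33 ≈ -57.446*I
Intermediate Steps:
g = 2 (g = -(-8 + 4)/2 = -(-4)/2 = -⅙*(-12) = 2)
√(110 - 242)*(S(Y(-4), -7) + g) = √(110 - 242)*(-7 + 2) = √(-132)*(-5) = (2*I*√33)*(-5) = -10*I*√33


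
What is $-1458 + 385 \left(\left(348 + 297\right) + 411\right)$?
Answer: $405102$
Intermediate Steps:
$-1458 + 385 \left(\left(348 + 297\right) + 411\right) = -1458 + 385 \left(645 + 411\right) = -1458 + 385 \cdot 1056 = -1458 + 406560 = 405102$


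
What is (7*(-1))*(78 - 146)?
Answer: 476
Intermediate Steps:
(7*(-1))*(78 - 146) = -7*(-68) = 476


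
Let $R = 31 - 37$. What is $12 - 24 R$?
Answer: $156$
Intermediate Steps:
$R = -6$
$12 - 24 R = 12 - -144 = 12 + 144 = 156$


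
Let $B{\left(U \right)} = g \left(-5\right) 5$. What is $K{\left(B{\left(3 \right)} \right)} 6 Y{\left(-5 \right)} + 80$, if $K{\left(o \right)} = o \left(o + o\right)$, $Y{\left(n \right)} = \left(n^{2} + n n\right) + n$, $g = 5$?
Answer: $8437580$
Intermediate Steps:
$Y{\left(n \right)} = n + 2 n^{2}$ ($Y{\left(n \right)} = \left(n^{2} + n^{2}\right) + n = 2 n^{2} + n = n + 2 n^{2}$)
$B{\left(U \right)} = -125$ ($B{\left(U \right)} = 5 \left(-5\right) 5 = \left(-25\right) 5 = -125$)
$K{\left(o \right)} = 2 o^{2}$ ($K{\left(o \right)} = o 2 o = 2 o^{2}$)
$K{\left(B{\left(3 \right)} \right)} 6 Y{\left(-5 \right)} + 80 = 2 \left(-125\right)^{2} \cdot 6 \left(- 5 \left(1 + 2 \left(-5\right)\right)\right) + 80 = 2 \cdot 15625 \cdot 6 \left(- 5 \left(1 - 10\right)\right) + 80 = 31250 \cdot 6 \left(\left(-5\right) \left(-9\right)\right) + 80 = 31250 \cdot 6 \cdot 45 + 80 = 31250 \cdot 270 + 80 = 8437500 + 80 = 8437580$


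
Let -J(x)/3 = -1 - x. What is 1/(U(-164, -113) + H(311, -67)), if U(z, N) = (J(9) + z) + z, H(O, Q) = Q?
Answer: -1/365 ≈ -0.0027397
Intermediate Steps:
J(x) = 3 + 3*x (J(x) = -3*(-1 - x) = 3 + 3*x)
U(z, N) = 30 + 2*z (U(z, N) = ((3 + 3*9) + z) + z = ((3 + 27) + z) + z = (30 + z) + z = 30 + 2*z)
1/(U(-164, -113) + H(311, -67)) = 1/((30 + 2*(-164)) - 67) = 1/((30 - 328) - 67) = 1/(-298 - 67) = 1/(-365) = -1/365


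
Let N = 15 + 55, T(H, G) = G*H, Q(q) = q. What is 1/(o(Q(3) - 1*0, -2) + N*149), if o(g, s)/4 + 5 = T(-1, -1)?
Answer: 1/10414 ≈ 9.6025e-5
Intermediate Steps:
o(g, s) = -16 (o(g, s) = -20 + 4*(-1*(-1)) = -20 + 4*1 = -20 + 4 = -16)
N = 70
1/(o(Q(3) - 1*0, -2) + N*149) = 1/(-16 + 70*149) = 1/(-16 + 10430) = 1/10414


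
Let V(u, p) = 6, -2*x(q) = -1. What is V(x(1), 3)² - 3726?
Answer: -3690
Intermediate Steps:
x(q) = ½ (x(q) = -½*(-1) = ½)
V(x(1), 3)² - 3726 = 6² - 3726 = 36 - 3726 = -3690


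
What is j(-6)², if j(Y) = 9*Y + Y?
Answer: 3600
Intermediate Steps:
j(Y) = 10*Y
j(-6)² = (10*(-6))² = (-60)² = 3600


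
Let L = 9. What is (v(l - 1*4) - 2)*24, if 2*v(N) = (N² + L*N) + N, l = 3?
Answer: -156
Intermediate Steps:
v(N) = N²/2 + 5*N (v(N) = ((N² + 9*N) + N)/2 = (N² + 10*N)/2 = N²/2 + 5*N)
(v(l - 1*4) - 2)*24 = ((3 - 1*4)*(10 + (3 - 1*4))/2 - 2)*24 = ((3 - 4)*(10 + (3 - 4))/2 - 2)*24 = ((½)*(-1)*(10 - 1) - 2)*24 = ((½)*(-1)*9 - 2)*24 = (-9/2 - 2)*24 = -13/2*24 = -156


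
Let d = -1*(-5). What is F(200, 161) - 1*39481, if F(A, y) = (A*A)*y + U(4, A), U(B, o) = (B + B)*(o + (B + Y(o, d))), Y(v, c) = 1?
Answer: 6402159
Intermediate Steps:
d = 5
U(B, o) = 2*B*(1 + B + o) (U(B, o) = (B + B)*(o + (B + 1)) = (2*B)*(o + (1 + B)) = (2*B)*(1 + B + o) = 2*B*(1 + B + o))
F(A, y) = 40 + 8*A + y*A**2 (F(A, y) = (A*A)*y + 2*4*(1 + 4 + A) = A**2*y + 2*4*(5 + A) = y*A**2 + (40 + 8*A) = 40 + 8*A + y*A**2)
F(200, 161) - 1*39481 = (40 + 8*200 + 161*200**2) - 1*39481 = (40 + 1600 + 161*40000) - 39481 = (40 + 1600 + 6440000) - 39481 = 6441640 - 39481 = 6402159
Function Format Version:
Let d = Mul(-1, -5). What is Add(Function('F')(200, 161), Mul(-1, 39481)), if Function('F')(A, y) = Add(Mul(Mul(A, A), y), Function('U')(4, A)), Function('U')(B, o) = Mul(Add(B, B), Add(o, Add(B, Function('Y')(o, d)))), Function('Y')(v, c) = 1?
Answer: 6402159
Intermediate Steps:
d = 5
Function('U')(B, o) = Mul(2, B, Add(1, B, o)) (Function('U')(B, o) = Mul(Add(B, B), Add(o, Add(B, 1))) = Mul(Mul(2, B), Add(o, Add(1, B))) = Mul(Mul(2, B), Add(1, B, o)) = Mul(2, B, Add(1, B, o)))
Function('F')(A, y) = Add(40, Mul(8, A), Mul(y, Pow(A, 2))) (Function('F')(A, y) = Add(Mul(Mul(A, A), y), Mul(2, 4, Add(1, 4, A))) = Add(Mul(Pow(A, 2), y), Mul(2, 4, Add(5, A))) = Add(Mul(y, Pow(A, 2)), Add(40, Mul(8, A))) = Add(40, Mul(8, A), Mul(y, Pow(A, 2))))
Add(Function('F')(200, 161), Mul(-1, 39481)) = Add(Add(40, Mul(8, 200), Mul(161, Pow(200, 2))), Mul(-1, 39481)) = Add(Add(40, 1600, Mul(161, 40000)), -39481) = Add(Add(40, 1600, 6440000), -39481) = Add(6441640, -39481) = 6402159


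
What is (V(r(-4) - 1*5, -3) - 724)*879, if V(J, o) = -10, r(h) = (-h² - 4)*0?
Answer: -645186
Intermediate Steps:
r(h) = 0 (r(h) = (-4 - h²)*0 = 0)
(V(r(-4) - 1*5, -3) - 724)*879 = (-10 - 724)*879 = -734*879 = -645186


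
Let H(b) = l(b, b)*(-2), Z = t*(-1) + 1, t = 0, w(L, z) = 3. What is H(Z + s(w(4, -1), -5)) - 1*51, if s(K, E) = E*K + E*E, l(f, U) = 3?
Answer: -57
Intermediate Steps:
s(K, E) = E**2 + E*K (s(K, E) = E*K + E**2 = E**2 + E*K)
Z = 1 (Z = 0*(-1) + 1 = 0 + 1 = 1)
H(b) = -6 (H(b) = 3*(-2) = -6)
H(Z + s(w(4, -1), -5)) - 1*51 = -6 - 1*51 = -6 - 51 = -57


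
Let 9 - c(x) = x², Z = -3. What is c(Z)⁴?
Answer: 0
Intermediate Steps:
c(x) = 9 - x²
c(Z)⁴ = (9 - 1*(-3)²)⁴ = (9 - 1*9)⁴ = (9 - 9)⁴ = 0⁴ = 0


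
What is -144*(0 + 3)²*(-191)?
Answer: 247536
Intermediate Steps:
-144*(0 + 3)²*(-191) = -144*3²*(-191) = -144*9*(-191) = -1296*(-191) = 247536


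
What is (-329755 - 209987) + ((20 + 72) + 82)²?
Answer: -509466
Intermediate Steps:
(-329755 - 209987) + ((20 + 72) + 82)² = -539742 + (92 + 82)² = -539742 + 174² = -539742 + 30276 = -509466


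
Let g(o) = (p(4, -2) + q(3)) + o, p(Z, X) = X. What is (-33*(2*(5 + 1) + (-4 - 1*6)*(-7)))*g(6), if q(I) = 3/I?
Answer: -13530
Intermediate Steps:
g(o) = -1 + o (g(o) = (-2 + 3/3) + o = (-2 + 3*(⅓)) + o = (-2 + 1) + o = -1 + o)
(-33*(2*(5 + 1) + (-4 - 1*6)*(-7)))*g(6) = (-33*(2*(5 + 1) + (-4 - 1*6)*(-7)))*(-1 + 6) = -33*(2*6 + (-4 - 6)*(-7))*5 = -33*(12 - 10*(-7))*5 = -33*(12 + 70)*5 = -33*82*5 = -2706*5 = -13530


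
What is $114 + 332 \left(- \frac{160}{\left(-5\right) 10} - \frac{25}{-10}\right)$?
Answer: $\frac{10032}{5} \approx 2006.4$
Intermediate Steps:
$114 + 332 \left(- \frac{160}{\left(-5\right) 10} - \frac{25}{-10}\right) = 114 + 332 \left(- \frac{160}{-50} - - \frac{5}{2}\right) = 114 + 332 \left(\left(-160\right) \left(- \frac{1}{50}\right) + \frac{5}{2}\right) = 114 + 332 \left(\frac{16}{5} + \frac{5}{2}\right) = 114 + 332 \cdot \frac{57}{10} = 114 + \frac{9462}{5} = \frac{10032}{5}$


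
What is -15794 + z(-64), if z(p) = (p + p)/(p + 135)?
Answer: -1121502/71 ≈ -15796.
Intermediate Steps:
z(p) = 2*p/(135 + p) (z(p) = (2*p)/(135 + p) = 2*p/(135 + p))
-15794 + z(-64) = -15794 + 2*(-64)/(135 - 64) = -15794 + 2*(-64)/71 = -15794 + 2*(-64)*(1/71) = -15794 - 128/71 = -1121502/71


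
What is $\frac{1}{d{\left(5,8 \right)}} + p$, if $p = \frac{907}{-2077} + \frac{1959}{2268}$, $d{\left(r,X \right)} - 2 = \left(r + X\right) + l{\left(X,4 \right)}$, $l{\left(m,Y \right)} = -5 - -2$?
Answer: $\frac{200360}{392553} \approx 0.5104$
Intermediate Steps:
$l{\left(m,Y \right)} = -3$ ($l{\left(m,Y \right)} = -5 + 2 = -3$)
$d{\left(r,X \right)} = -1 + X + r$ ($d{\left(r,X \right)} = 2 - \left(3 - X - r\right) = 2 + \left(-3 + X + r\right) = -1 + X + r$)
$p = \frac{670589}{1570212}$ ($p = 907 \left(- \frac{1}{2077}\right) + 1959 \cdot \frac{1}{2268} = - \frac{907}{2077} + \frac{653}{756} = \frac{670589}{1570212} \approx 0.42707$)
$\frac{1}{d{\left(5,8 \right)}} + p = \frac{1}{-1 + 8 + 5} + \frac{670589}{1570212} = \frac{1}{12} + \frac{670589}{1570212} = \frac{200360}{392553}$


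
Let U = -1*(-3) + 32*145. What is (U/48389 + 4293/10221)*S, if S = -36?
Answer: -3062280960/164861323 ≈ -18.575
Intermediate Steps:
U = 4643 (U = 3 + 4640 = 4643)
(U/48389 + 4293/10221)*S = (4643/48389 + 4293/10221)*(-36) = (4643*(1/48389) + 4293*(1/10221))*(-36) = (4643/48389 + 1431/3407)*(-36) = (85063360/164861323)*(-36) = -3062280960/164861323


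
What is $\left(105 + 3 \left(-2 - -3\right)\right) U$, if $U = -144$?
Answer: $-15552$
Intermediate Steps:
$\left(105 + 3 \left(-2 - -3\right)\right) U = \left(105 + 3 \left(-2 - -3\right)\right) \left(-144\right) = \left(105 + 3 \left(-2 + 3\right)\right) \left(-144\right) = \left(105 + 3 \cdot 1\right) \left(-144\right) = \left(105 + 3\right) \left(-144\right) = 108 \left(-144\right) = -15552$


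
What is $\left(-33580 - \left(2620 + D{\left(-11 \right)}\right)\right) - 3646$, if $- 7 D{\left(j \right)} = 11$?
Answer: $- \frac{278911}{7} \approx -39844.0$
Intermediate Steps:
$D{\left(j \right)} = - \frac{11}{7}$ ($D{\left(j \right)} = \left(- \frac{1}{7}\right) 11 = - \frac{11}{7}$)
$\left(-33580 - \left(2620 + D{\left(-11 \right)}\right)\right) - 3646 = \left(-33580 - \frac{18329}{7}\right) - 3646 = - \frac{253389}{7} - 3646 = - \frac{278911}{7}$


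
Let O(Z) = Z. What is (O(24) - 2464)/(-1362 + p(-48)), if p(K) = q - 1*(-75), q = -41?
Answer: 305/166 ≈ 1.8373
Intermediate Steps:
p(K) = 34 (p(K) = -41 - 1*(-75) = -41 + 75 = 34)
(O(24) - 2464)/(-1362 + p(-48)) = (24 - 2464)/(-1362 + 34) = -2440/(-1328) = -2440*(-1/1328) = 305/166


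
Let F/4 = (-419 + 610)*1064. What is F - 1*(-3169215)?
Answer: 3982111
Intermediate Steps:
F = 812896 (F = 4*((-419 + 610)*1064) = 4*(191*1064) = 4*203224 = 812896)
F - 1*(-3169215) = 812896 - 1*(-3169215) = 812896 + 3169215 = 3982111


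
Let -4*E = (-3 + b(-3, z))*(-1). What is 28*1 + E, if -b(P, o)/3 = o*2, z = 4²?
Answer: 13/4 ≈ 3.2500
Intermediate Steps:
z = 16
b(P, o) = -6*o (b(P, o) = -3*o*2 = -6*o)
E = -99/4 (E = -(-3 - 6*16)*(-1)/4 = -(-3 - 96)*(-1)/4 = -(-99)*(-1)/4 = -¼*99 = -99/4 ≈ -24.750)
28*1 + E = 28*1 - 99/4 = 28 - 99/4 = 13/4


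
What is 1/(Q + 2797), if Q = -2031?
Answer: 1/766 ≈ 0.0013055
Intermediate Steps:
1/(Q + 2797) = 1/(-2031 + 2797) = 1/766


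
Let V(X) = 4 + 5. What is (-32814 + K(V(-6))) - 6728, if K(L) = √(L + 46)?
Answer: -39542 + √55 ≈ -39535.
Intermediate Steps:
V(X) = 9
K(L) = √(46 + L)
(-32814 + K(V(-6))) - 6728 = (-32814 + √(46 + 9)) - 6728 = (-32814 + √55) - 6728 = -39542 + √55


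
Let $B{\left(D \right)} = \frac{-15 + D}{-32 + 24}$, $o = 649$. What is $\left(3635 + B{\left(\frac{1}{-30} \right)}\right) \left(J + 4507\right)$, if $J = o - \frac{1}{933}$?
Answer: $\frac{4198890759497}{223920} \approx 1.8752 \cdot 10^{7}$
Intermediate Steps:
$J = \frac{605516}{933}$ ($J = 649 - \frac{1}{933} = \frac{605516}{933} \approx 649.0$)
$B{\left(D \right)} = \frac{15}{8} - \frac{D}{8}$ ($B{\left(D \right)} = \frac{-15 + D}{-8} = \left(-15 + D\right) \left(- \frac{1}{8}\right) = \frac{15}{8} - \frac{D}{8}$)
$\left(3635 + B{\left(\frac{1}{-30} \right)}\right) \left(J + 4507\right) = \left(3635 + \left(\frac{15}{8} - \frac{1}{8 \left(-30\right)}\right)\right) \left(\frac{605516}{933} + 4507\right) = \left(3635 + \left(\frac{15}{8} - - \frac{1}{240}\right)\right) \frac{4810547}{933} = \left(3635 + \left(\frac{15}{8} + \frac{1}{240}\right)\right) \frac{4810547}{933} = \left(3635 + \frac{451}{240}\right) \frac{4810547}{933} = \frac{872851}{240} \cdot \frac{4810547}{933} = \frac{4198890759497}{223920}$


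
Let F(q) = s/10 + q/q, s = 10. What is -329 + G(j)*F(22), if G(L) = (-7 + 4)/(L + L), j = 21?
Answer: -2304/7 ≈ -329.14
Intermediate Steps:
G(L) = -3/(2*L) (G(L) = -3*1/(2*L) = -3/(2*L))
F(q) = 2 (F(q) = 10/10 + q/q = 10*(⅒) + 1 = 1 + 1 = 2)
-329 + G(j)*F(22) = -329 - 3/2/21*2 = -329 - 3/2*1/21*2 = -329 - 1/14*2 = -329 - ⅐ = -2304/7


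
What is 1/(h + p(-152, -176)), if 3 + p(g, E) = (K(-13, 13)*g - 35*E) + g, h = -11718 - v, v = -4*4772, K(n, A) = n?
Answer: 1/15351 ≈ 6.5142e-5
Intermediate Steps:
v = -19088
h = 7370 (h = -11718 - 1*(-19088) = -11718 + 19088 = 7370)
p(g, E) = -3 - 35*E - 12*g (p(g, E) = -3 + ((-13*g - 35*E) + g) = -3 + ((-35*E - 13*g) + g) = -3 + (-35*E - 12*g) = -3 - 35*E - 12*g)
1/(h + p(-152, -176)) = 1/(7370 + (-3 - 35*(-176) - 12*(-152))) = 1/(7370 + (-3 + 6160 + 1824)) = 1/(7370 + 7981) = 1/15351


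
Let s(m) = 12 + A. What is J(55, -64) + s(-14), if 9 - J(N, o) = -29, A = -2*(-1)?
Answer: 52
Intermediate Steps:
A = 2
J(N, o) = 38 (J(N, o) = 9 - 1*(-29) = 9 + 29 = 38)
s(m) = 14 (s(m) = 12 + 2 = 14)
J(55, -64) + s(-14) = 38 + 14 = 52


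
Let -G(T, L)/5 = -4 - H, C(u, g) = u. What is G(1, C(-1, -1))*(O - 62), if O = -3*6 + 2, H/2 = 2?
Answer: -3120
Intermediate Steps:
H = 4 (H = 2*2 = 4)
G(T, L) = 40 (G(T, L) = -5*(-4 - 1*4) = -5*(-4 - 4) = -5*(-8) = 40)
O = -16 (O = -18 + 2 = -16)
G(1, C(-1, -1))*(O - 62) = 40*(-16 - 62) = 40*(-78) = -3120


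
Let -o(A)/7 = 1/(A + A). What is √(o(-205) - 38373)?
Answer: I*√6450498430/410 ≈ 195.89*I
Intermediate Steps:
o(A) = -7/(2*A) (o(A) = -7/(A + A) = -7*1/(2*A) = -7/(2*A))
√(o(-205) - 38373) = √(-7/2/(-205) - 38373) = √(-7/2*(-1/205) - 38373) = √(7/410 - 38373) = √(-15732923/410) = I*√6450498430/410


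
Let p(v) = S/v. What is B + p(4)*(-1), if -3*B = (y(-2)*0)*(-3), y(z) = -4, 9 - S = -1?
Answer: -5/2 ≈ -2.5000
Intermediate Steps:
S = 10 (S = 9 - 1*(-1) = 9 + 1 = 10)
B = 0 (B = -(-4*0)*(-3)/3 = -0*(-3) = -⅓*0 = 0)
p(v) = 10/v
B + p(4)*(-1) = 0 + (10/4)*(-1) = 0 + (10*(¼))*(-1) = 0 + (5/2)*(-1) = 0 - 5/2 = -5/2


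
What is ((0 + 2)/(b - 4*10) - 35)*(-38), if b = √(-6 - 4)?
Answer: 214434/161 + 38*I*√10/805 ≈ 1331.9 + 0.14928*I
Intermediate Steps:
b = I*√10 (b = √(-10) = I*√10 ≈ 3.1623*I)
((0 + 2)/(b - 4*10) - 35)*(-38) = ((0 + 2)/(I*√10 - 4*10) - 35)*(-38) = (2/(I*√10 - 40) - 35)*(-38) = (2/(-40 + I*√10) - 35)*(-38) = (-35 + 2/(-40 + I*√10))*(-38) = 1330 - 76/(-40 + I*√10)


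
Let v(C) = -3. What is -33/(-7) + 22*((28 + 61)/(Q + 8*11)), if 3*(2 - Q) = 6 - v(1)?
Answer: 16577/609 ≈ 27.220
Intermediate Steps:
Q = -1 (Q = 2 - (6 - 1*(-3))/3 = 2 - (6 + 3)/3 = 2 - 1/3*9 = 2 - 3 = -1)
-33/(-7) + 22*((28 + 61)/(Q + 8*11)) = -33/(-7) + 22*((28 + 61)/(-1 + 8*11)) = -33*(-1/7) + 22*(89/(-1 + 88)) = 33/7 + 22*(89/87) = 33/7 + 1958/87 = 16577/609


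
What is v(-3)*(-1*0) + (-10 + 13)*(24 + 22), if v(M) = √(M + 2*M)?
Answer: 138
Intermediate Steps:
v(M) = √3*√M (v(M) = √(3*M) = √3*√M)
v(-3)*(-1*0) + (-10 + 13)*(24 + 22) = (√3*√(-3))*(-1*0) + (-10 + 13)*(24 + 22) = (√3*(I*√3))*0 + 3*46 = (3*I)*0 + 138 = 0 + 138 = 138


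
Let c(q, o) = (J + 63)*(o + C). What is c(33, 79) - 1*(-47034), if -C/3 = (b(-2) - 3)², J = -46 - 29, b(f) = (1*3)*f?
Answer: 49002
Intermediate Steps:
b(f) = 3*f
J = -75
C = -243 (C = -3*(3*(-2) - 3)² = -3*(-6 - 3)² = -3*(-9)² = -3*81 = -243)
c(q, o) = 2916 - 12*o (c(q, o) = (-75 + 63)*(o - 243) = -12*(-243 + o) = 2916 - 12*o)
c(33, 79) - 1*(-47034) = (2916 - 12*79) - 1*(-47034) = (2916 - 948) + 47034 = 1968 + 47034 = 49002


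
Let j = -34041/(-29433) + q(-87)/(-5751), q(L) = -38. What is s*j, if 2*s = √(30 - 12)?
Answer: 65629415*√2/37615374 ≈ 2.4674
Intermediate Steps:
s = 3*√2/2 (s = √(30 - 12)/2 = √18/2 = (3*√2)/2 = 3*√2/2 ≈ 2.1213)
j = 65629415/56423061 (j = -34041/(-29433) - 38/(-5751) = -34041*(-1/29433) - 38*(-1/5751) = 11347/9811 + 38/5751 = 65629415/56423061 ≈ 1.1632)
s*j = (3*√2/2)*(65629415/56423061) = 65629415*√2/37615374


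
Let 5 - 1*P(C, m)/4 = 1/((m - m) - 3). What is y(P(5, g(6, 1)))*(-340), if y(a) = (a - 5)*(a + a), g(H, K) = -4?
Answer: -2132480/9 ≈ -2.3694e+5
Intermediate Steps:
P(C, m) = 64/3 (P(C, m) = 20 - 4/((m - m) - 3) = 20 - 4/(0 - 3) = 20 - 4/(-3) = 20 - 4*(-⅓) = 20 + 4/3 = 64/3)
y(a) = 2*a*(-5 + a) (y(a) = (-5 + a)*(2*a) = 2*a*(-5 + a))
y(P(5, g(6, 1)))*(-340) = (2*(64/3)*(-5 + 64/3))*(-340) = (2*(64/3)*(49/3))*(-340) = (6272/9)*(-340) = -2132480/9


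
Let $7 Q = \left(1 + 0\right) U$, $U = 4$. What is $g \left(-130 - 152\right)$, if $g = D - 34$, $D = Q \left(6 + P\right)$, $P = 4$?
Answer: $\frac{55836}{7} \approx 7976.6$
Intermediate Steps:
$Q = \frac{4}{7}$ ($Q = \frac{\left(1 + 0\right) 4}{7} = \frac{1 \cdot 4}{7} = \frac{1}{7} \cdot 4 = \frac{4}{7} \approx 0.57143$)
$D = \frac{40}{7}$ ($D = \frac{4 \left(6 + 4\right)}{7} = \frac{4}{7} \cdot 10 = \frac{40}{7} \approx 5.7143$)
$g = - \frac{198}{7}$ ($g = \frac{40}{7} - 34 = - \frac{198}{7} \approx -28.286$)
$g \left(-130 - 152\right) = - \frac{198 \left(-130 - 152\right)}{7} = \left(- \frac{198}{7}\right) \left(-282\right) = \frac{55836}{7}$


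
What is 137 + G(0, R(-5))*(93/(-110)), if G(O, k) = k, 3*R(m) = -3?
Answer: 15163/110 ≈ 137.85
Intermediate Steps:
R(m) = -1 (R(m) = (⅓)*(-3) = -1)
137 + G(0, R(-5))*(93/(-110)) = 137 - 93/(-110) = 137 - 93*(-1)/110 = 137 - 1*(-93/110) = 137 + 93/110 = 15163/110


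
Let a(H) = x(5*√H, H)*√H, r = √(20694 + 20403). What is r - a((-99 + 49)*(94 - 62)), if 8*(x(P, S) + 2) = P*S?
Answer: -1600000 + √41097 + 80*I ≈ -1.5998e+6 + 80.0*I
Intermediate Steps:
x(P, S) = -2 + P*S/8 (x(P, S) = -2 + (P*S)/8 = -2 + P*S/8)
r = √41097 ≈ 202.72
a(H) = √H*(-2 + 5*H^(3/2)/8) (a(H) = (-2 + (5*√H)*H/8)*√H = (-2 + 5*H^(3/2)/8)*√H = √H*(-2 + 5*H^(3/2)/8))
r - a((-99 + 49)*(94 - 62)) = √41097 - (-2*√(-99 + 49)*√(94 - 62) + 5*((-99 + 49)*(94 - 62))²/8) = √41097 - (-2*40*I + 5*(-50*32)²/8) = √41097 - (-80*I + (5/8)*(-1600)²) = √41097 - (-80*I + (5/8)*2560000) = √41097 - (-80*I + 1600000) = √41097 - (1600000 - 80*I) = √41097 + (-1600000 + 80*I) = -1600000 + √41097 + 80*I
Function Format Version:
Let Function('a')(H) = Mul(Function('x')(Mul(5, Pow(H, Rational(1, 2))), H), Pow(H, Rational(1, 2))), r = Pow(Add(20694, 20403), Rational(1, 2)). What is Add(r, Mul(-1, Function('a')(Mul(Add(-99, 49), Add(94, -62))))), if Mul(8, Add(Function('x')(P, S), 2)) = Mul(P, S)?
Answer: Add(-1600000, Pow(41097, Rational(1, 2)), Mul(80, I)) ≈ Add(-1.5998e+6, Mul(80.000, I))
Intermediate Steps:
Function('x')(P, S) = Add(-2, Mul(Rational(1, 8), P, S)) (Function('x')(P, S) = Add(-2, Mul(Rational(1, 8), Mul(P, S))) = Add(-2, Mul(Rational(1, 8), P, S)))
r = Pow(41097, Rational(1, 2)) ≈ 202.72
Function('a')(H) = Mul(Pow(H, Rational(1, 2)), Add(-2, Mul(Rational(5, 8), Pow(H, Rational(3, 2))))) (Function('a')(H) = Mul(Add(-2, Mul(Rational(1, 8), Mul(5, Pow(H, Rational(1, 2))), H)), Pow(H, Rational(1, 2))) = Mul(Add(-2, Mul(Rational(5, 8), Pow(H, Rational(3, 2)))), Pow(H, Rational(1, 2))) = Mul(Pow(H, Rational(1, 2)), Add(-2, Mul(Rational(5, 8), Pow(H, Rational(3, 2))))))
Add(r, Mul(-1, Function('a')(Mul(Add(-99, 49), Add(94, -62))))) = Add(Pow(41097, Rational(1, 2)), Mul(-1, Add(Mul(-2, Pow(Mul(Add(-99, 49), Add(94, -62)), Rational(1, 2))), Mul(Rational(5, 8), Pow(Mul(Add(-99, 49), Add(94, -62)), 2))))) = Add(Pow(41097, Rational(1, 2)), Mul(-1, Add(Mul(-2, Pow(Mul(-50, 32), Rational(1, 2))), Mul(Rational(5, 8), Pow(Mul(-50, 32), 2))))) = Add(Pow(41097, Rational(1, 2)), Mul(-1, Add(Mul(-2, Pow(-1600, Rational(1, 2))), Mul(Rational(5, 8), Pow(-1600, 2))))) = Add(Pow(41097, Rational(1, 2)), Mul(-1, Add(Mul(-2, Mul(40, I)), Mul(Rational(5, 8), 2560000)))) = Add(Pow(41097, Rational(1, 2)), Mul(-1, Add(Mul(-80, I), 1600000))) = Add(Pow(41097, Rational(1, 2)), Mul(-1, Add(1600000, Mul(-80, I)))) = Add(Pow(41097, Rational(1, 2)), Add(-1600000, Mul(80, I))) = Add(-1600000, Pow(41097, Rational(1, 2)), Mul(80, I))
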